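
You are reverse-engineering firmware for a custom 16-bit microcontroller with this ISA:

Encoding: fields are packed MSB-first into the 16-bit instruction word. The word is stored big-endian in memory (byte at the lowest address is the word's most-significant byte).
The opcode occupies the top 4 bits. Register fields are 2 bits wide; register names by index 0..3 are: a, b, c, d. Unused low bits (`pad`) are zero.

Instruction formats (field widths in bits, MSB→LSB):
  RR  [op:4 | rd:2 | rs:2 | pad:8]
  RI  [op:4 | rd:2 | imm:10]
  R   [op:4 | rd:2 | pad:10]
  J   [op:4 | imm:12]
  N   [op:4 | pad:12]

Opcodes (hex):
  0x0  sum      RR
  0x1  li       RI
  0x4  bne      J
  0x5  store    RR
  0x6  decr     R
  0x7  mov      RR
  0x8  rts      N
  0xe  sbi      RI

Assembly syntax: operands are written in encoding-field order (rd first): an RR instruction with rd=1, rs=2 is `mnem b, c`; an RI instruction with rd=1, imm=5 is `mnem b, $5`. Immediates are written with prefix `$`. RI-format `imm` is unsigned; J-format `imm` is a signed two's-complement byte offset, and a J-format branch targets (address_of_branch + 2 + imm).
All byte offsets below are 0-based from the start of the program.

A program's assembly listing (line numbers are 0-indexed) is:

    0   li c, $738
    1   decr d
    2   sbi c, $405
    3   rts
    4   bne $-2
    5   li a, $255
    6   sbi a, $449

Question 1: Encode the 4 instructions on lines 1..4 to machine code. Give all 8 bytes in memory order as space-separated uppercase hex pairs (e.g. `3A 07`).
6C 00 E9 95 80 00 4F FE

L1: decr op=0x6:4|rd=3:2|pad=0:10 ⇒ 0x6c00 ⇒ big 6c 00
L2: sbi op=0xe:4|rd=2:2|imm=405:10 ⇒ 0xe995 ⇒ big e9 95
L3: rts op=0x8:4|pad=0:12 ⇒ 0x8000 ⇒ big 80 00
L4: bne op=0x4:4|imm=-2:12 ⇒ 0x4ffe ⇒ big 4f fe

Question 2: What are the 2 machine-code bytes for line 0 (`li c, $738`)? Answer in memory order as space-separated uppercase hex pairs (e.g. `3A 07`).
1A E2

0. li fields op=0x1:4|rd=2:2|imm=738:10 → word 1ae2h → 1a e2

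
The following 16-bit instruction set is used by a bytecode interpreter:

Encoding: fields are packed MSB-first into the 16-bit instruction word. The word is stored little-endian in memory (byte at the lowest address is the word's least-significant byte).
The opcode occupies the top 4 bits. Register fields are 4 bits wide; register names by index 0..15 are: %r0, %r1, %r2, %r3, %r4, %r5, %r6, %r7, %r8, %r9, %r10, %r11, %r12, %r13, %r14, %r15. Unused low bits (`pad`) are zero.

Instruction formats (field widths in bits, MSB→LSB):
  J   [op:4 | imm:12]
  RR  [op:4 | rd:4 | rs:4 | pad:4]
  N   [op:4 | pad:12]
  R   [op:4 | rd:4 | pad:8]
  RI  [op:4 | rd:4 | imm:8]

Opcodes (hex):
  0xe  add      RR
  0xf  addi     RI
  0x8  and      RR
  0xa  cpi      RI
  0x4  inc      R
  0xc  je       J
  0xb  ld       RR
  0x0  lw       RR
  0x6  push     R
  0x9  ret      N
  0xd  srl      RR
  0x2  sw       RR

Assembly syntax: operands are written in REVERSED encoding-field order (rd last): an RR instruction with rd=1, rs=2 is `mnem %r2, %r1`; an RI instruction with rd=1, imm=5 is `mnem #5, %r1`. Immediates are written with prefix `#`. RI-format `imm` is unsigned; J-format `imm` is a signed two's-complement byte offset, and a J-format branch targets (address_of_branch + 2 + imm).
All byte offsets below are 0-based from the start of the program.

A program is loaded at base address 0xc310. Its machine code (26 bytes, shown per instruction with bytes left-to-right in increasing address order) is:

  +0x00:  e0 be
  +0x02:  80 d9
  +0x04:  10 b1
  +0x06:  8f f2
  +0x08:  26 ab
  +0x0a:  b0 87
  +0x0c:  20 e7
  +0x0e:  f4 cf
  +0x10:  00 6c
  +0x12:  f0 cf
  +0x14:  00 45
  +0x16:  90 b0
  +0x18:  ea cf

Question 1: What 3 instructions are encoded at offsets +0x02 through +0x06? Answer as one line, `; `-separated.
+0x02: 80 d9 ⇒ word 0xd980 (little)
  top 4b → 0xd → srl [RR]
  [11:8] rd=9 = %r9
  [7:4] rs=8 = %r8
+0x04: 10 b1 ⇒ word 0xb110 (little)
  top 4b → 0xb → ld [RR]
  [11:8] rd=1 = %r1
  [7:4] rs=1 = %r1
+0x06: 8f f2 ⇒ word 0xf28f (little)
  top 4b → 0xf → addi [RI]
  [11:8] rd=2 = %r2
  [7:0] imm=143 = #143

srl %r8, %r9; ld %r1, %r1; addi #143, %r2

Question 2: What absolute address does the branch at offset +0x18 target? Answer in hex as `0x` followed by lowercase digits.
off 0x18: read ea cf as little → 0xcfea
  opcode bits[15:12]=0xc: je/J
  imm@[11:0]=0xfea (s12→-22) ⇒ #-22
  target = base 0xc310 + off 0x18 + 2 + imm -22 = 0xc314

0xc314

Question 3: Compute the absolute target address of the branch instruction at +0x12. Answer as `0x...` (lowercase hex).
0xc314

@+12  little-endian(f0 cf) = 0xcff0
  opcode bits[15:12]=0xc: je/J
  [11:0] imm=4080 (s12→-16) = #-16
  target = base 0xc310 + off 0x12 + 2 + imm -16 = 0xc314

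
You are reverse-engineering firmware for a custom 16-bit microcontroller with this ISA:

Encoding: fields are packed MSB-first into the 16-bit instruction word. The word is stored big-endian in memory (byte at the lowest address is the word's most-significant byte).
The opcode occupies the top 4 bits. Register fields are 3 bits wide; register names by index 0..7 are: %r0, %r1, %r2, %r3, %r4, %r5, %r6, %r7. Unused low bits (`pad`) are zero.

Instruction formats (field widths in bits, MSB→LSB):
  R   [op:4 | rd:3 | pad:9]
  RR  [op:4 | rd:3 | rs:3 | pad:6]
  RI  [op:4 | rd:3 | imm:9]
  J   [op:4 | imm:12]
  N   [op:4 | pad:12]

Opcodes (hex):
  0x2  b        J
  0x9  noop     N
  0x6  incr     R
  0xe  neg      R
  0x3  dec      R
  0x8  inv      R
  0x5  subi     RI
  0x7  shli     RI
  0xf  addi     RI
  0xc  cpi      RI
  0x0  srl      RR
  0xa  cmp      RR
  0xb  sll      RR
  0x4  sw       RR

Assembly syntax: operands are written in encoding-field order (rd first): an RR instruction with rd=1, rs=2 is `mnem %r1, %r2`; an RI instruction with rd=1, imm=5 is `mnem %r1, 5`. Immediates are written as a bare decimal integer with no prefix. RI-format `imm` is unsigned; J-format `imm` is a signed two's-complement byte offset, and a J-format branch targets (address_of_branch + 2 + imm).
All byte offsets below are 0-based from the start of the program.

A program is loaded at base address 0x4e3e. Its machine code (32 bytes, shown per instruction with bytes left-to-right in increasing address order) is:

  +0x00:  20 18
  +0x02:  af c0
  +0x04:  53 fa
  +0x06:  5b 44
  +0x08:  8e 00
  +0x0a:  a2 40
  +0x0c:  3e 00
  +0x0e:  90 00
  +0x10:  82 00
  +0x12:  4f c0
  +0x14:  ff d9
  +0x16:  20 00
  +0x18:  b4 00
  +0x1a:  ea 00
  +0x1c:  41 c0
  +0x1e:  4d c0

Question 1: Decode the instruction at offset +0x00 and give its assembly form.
b 24

+0x00: 20 18 ⇒ word 0x2018 (big)
  top 4b → 0x2 → b [J]
  imm@[11:0]=0x18 ⇒ 24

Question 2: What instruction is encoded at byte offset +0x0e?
off 0x0e: read 90 00 as big → 0x9000
  top 4b → 0x9 → noop [N]

noop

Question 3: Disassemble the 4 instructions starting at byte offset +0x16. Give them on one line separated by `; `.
off 0x16: read 20 00 as big → 0x2000
  op=0x2000>>12=0x2 ⇒ b (J)
  imm: (w>>0)&0xfff=0x0 → 0
off 0x18: read b4 00 as big → 0xb400
  op=0xb400>>12=0xb ⇒ sll (RR)
  rd: (w>>9)&0x7=0x2 → %r2
  rs: (w>>6)&0x7=0x0 → %r0
off 0x1a: read ea 00 as big → 0xea00
  op=0xea00>>12=0xe ⇒ neg (R)
  rd: (w>>9)&0x7=0x5 → %r5
off 0x1c: read 41 c0 as big → 0x41c0
  op=0x41c0>>12=0x4 ⇒ sw (RR)
  rd: (w>>9)&0x7=0x0 → %r0
  rs: (w>>6)&0x7=0x7 → %r7

b 0; sll %r2, %r0; neg %r5; sw %r0, %r7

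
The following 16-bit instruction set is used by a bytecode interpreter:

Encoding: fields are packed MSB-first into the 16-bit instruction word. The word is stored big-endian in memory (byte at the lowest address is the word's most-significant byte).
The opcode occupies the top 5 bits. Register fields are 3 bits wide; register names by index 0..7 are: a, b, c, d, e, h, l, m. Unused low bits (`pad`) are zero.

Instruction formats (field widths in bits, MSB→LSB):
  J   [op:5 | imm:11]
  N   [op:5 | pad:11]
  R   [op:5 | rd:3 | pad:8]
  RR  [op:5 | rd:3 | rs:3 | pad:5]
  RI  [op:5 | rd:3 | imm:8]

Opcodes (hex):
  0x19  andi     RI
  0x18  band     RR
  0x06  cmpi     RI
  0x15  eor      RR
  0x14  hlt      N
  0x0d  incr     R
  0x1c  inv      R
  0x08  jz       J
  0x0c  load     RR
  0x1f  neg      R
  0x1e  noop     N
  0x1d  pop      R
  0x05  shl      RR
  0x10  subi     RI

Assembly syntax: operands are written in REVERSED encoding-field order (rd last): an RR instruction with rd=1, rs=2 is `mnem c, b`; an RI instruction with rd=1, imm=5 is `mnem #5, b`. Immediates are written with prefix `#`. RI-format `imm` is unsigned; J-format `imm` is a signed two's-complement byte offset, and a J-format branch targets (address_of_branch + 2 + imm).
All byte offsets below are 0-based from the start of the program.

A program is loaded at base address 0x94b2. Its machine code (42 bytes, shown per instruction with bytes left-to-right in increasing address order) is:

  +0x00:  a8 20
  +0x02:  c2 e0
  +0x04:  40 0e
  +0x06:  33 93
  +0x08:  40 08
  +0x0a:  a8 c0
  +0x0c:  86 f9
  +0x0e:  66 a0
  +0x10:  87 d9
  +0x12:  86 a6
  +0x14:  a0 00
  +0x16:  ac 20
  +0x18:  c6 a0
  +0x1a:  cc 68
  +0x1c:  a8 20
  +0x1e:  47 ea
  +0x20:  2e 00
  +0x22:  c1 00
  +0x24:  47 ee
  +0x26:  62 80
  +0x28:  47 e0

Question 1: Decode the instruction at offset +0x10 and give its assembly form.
subi #217, m

@+10  big-endian(87 d9) = 0x87d9
  op=0x87d9>>11=0x10 ⇒ subi (RI)
  rd@[10:8]=0x7 ⇒ m
  imm@[7:0]=0xd9 ⇒ #217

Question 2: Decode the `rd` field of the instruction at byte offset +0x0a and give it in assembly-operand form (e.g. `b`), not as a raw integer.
a

+0x0a: a8 c0 ⇒ word 0xa8c0 (big)
  top 5b → 0x15 → eor [RR]
  rd: (w>>8)&0x7=0x0 → a
  rs: (w>>5)&0x7=0x6 → l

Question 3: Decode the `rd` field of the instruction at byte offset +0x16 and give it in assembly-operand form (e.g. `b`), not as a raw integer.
@+16  big-endian(ac 20) = 0xac20
  opcode bits[15:11]=0x15: eor/RR
  [10:8] rd=4 = e
  [7:5] rs=1 = b

e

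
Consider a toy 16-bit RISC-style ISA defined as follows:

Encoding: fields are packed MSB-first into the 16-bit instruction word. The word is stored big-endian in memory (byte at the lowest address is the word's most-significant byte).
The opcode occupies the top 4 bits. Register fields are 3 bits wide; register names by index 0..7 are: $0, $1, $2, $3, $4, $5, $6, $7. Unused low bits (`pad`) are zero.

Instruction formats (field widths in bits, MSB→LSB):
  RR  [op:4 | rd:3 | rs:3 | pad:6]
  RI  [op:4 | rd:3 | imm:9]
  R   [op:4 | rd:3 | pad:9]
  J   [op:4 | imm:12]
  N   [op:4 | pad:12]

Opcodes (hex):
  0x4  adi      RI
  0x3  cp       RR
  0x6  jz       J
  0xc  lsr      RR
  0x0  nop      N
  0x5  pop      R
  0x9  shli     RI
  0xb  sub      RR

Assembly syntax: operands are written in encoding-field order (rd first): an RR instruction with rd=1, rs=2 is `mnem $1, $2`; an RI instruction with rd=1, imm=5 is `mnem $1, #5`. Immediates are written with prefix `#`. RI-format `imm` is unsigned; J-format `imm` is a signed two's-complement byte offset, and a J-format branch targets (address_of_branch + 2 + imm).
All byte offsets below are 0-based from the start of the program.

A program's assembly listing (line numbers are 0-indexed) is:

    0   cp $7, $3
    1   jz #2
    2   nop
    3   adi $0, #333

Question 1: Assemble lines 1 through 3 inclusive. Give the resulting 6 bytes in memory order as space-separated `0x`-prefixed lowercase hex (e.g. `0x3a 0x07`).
0x60 0x02 0x00 0x00 0x41 0x4d

line 1 (jz): pack op=0x6:4|imm=2:12 = 0x6002; big→ 60 02
line 2 (nop): pack op=0x0:4|pad=0:12 = 0x0000; big→ 00 00
line 3 (adi): pack op=0x4:4|rd=0:3|imm=333:9 = 0x414d; big→ 41 4d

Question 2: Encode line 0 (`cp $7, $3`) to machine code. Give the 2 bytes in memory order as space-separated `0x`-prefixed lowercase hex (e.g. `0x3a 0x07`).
0x3e 0xc0

0. cp fields op=0x3:4|rd=7:3|rs=3:3|pad=0:6 → word 3ec0h → 3e c0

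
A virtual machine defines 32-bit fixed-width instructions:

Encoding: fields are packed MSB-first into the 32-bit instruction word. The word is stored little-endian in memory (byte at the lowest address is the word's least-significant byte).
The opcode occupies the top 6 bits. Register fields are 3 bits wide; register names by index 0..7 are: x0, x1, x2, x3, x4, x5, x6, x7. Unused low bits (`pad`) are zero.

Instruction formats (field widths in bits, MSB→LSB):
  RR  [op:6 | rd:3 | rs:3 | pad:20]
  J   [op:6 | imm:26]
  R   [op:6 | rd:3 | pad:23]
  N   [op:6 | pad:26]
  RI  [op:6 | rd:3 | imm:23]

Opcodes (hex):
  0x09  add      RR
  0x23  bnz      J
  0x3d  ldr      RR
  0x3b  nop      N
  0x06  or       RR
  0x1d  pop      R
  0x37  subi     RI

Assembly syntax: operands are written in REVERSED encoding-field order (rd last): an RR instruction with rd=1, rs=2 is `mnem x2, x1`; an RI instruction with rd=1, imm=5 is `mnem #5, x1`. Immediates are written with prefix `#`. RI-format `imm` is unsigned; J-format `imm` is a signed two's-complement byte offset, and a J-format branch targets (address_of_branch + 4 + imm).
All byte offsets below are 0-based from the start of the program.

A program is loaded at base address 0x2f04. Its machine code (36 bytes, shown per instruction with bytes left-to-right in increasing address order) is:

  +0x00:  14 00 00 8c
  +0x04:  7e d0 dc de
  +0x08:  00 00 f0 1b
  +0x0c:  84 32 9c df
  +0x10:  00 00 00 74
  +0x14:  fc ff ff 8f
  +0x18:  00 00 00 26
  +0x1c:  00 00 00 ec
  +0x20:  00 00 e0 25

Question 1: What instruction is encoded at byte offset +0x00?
@+00  little-endian(14 00 00 8c) = 0x8c000014
  top 6b → 0x23 → bnz [J]
  imm: (w>>0)&0x3ffffff=0x14 → #20

bnz #20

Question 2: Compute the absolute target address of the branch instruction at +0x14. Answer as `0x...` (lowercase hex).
0x2f18

[14] fc ff ff 8f → 0x8ffffffc
  top 6b → 0x23 → bnz [J]
  [25:0] imm=67108860 (s26→-4) = #-4
  target = base 0x2f04 + off 0x14 + 4 + imm -4 = 0x2f18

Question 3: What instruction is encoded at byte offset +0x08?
or x7, x7

@+08  little-endian(00 00 f0 1b) = 0x1bf00000
  op=0x1bf00000>>26=0x6 ⇒ or (RR)
  rd: (w>>23)&0x7=0x7 → x7
  rs: (w>>20)&0x7=0x7 → x7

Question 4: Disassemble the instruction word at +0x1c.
nop

@+1c  little-endian(00 00 00 ec) = 0xec000000
  op=0xec000000>>26=0x3b ⇒ nop (N)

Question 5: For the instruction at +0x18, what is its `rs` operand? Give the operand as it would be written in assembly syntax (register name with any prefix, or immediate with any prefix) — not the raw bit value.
+0x18: 00 00 00 26 ⇒ word 0x26000000 (little)
  op=0x26000000>>26=0x9 ⇒ add (RR)
  [25:23] rd=4 = x4
  [22:20] rs=0 = x0

x0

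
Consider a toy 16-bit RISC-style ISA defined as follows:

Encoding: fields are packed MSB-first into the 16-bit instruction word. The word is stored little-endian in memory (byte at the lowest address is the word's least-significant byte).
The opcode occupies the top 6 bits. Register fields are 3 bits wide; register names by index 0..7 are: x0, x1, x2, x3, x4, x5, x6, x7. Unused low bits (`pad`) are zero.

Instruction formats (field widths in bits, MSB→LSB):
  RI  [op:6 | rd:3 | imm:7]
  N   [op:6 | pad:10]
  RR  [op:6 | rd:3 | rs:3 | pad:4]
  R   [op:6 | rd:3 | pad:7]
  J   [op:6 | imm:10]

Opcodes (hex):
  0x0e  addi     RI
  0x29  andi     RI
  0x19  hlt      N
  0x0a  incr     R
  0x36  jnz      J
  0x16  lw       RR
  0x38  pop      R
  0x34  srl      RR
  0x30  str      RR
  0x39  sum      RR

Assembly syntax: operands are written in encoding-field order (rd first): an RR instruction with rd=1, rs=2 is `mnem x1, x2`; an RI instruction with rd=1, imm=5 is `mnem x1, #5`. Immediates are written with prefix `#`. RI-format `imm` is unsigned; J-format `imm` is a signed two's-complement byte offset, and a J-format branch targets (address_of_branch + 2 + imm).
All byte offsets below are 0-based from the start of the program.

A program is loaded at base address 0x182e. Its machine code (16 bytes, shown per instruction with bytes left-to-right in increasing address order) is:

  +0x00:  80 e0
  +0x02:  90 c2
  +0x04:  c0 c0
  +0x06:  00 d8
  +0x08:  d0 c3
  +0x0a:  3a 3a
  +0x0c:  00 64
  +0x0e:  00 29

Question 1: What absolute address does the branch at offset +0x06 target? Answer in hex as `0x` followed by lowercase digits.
off 0x06: read 00 d8 as little → 0xd800
  opcode bits[15:10]=0x36: jnz/J
  [9:0] imm=0 = #0
  target = base 0x182e + off 0x06 + 2 + imm 0 = 0x1836

0x1836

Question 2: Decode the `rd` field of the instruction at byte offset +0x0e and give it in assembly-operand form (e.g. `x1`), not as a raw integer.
x2

@+0e  little-endian(00 29) = 0x2900
  op=0x2900>>10=0xa ⇒ incr (R)
  rd@[9:7]=0x2 ⇒ x2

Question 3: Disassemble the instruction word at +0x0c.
@+0c  little-endian(00 64) = 0x6400
  op=0x6400>>10=0x19 ⇒ hlt (N)

hlt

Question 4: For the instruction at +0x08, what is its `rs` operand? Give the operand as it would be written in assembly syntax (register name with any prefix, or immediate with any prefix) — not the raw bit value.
x5

off 0x08: read d0 c3 as little → 0xc3d0
  opcode bits[15:10]=0x30: str/RR
  rd: (w>>7)&0x7=0x7 → x7
  rs: (w>>4)&0x7=0x5 → x5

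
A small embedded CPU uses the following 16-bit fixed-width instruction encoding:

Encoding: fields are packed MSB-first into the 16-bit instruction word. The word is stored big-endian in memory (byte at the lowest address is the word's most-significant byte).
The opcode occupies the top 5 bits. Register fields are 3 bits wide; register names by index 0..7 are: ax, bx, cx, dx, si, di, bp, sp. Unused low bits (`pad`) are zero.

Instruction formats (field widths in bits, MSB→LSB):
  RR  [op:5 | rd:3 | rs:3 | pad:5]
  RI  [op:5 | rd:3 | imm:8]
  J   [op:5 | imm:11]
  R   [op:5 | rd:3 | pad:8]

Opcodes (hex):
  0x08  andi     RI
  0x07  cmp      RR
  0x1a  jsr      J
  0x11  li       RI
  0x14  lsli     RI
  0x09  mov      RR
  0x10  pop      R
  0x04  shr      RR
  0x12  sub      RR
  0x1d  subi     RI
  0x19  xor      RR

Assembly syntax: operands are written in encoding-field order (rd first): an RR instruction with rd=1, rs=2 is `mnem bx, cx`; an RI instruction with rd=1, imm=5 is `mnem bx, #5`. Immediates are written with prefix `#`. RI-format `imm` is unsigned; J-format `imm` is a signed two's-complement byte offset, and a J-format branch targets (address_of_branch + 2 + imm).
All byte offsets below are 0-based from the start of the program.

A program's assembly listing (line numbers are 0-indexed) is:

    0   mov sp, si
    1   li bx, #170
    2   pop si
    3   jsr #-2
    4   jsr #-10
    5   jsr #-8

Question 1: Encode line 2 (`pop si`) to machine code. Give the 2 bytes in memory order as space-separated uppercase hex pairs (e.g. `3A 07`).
L2: pop op=0x10:5|rd=4:3|pad=0:8 ⇒ 0x8400 ⇒ big 84 00

84 00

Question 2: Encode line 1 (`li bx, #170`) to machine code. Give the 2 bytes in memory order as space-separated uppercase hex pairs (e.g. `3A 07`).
L1: li op=0x11:5|rd=1:3|imm=170:8 ⇒ 0x89aa ⇒ big 89 aa

89 AA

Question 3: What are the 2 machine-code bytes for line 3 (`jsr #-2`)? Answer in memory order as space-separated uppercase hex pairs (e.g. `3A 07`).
line 3 (jsr): pack op=0x1a:5|imm=-2:11 = 0xd7fe; big→ d7 fe

D7 FE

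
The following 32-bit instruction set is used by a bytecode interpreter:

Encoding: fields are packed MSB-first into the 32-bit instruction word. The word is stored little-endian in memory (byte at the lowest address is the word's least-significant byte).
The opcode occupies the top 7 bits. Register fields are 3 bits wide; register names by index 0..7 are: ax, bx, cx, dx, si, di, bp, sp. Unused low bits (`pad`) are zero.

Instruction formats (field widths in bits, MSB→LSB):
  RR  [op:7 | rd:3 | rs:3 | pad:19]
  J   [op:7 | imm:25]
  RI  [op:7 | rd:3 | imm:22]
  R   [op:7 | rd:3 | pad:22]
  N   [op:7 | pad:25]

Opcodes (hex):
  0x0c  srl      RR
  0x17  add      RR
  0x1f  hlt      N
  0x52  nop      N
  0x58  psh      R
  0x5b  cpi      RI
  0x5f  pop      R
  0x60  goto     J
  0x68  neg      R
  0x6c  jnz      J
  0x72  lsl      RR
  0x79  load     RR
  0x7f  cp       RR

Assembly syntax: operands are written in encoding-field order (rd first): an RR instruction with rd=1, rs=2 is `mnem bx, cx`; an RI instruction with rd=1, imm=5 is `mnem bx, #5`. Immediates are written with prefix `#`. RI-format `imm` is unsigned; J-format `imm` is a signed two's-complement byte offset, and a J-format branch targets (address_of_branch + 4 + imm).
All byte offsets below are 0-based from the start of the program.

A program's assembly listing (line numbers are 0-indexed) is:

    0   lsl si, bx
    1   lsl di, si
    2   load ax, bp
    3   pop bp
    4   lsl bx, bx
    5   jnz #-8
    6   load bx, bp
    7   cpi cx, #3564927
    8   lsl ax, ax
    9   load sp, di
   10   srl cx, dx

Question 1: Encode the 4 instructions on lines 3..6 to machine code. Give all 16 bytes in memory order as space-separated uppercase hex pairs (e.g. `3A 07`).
L3: pop op=0x5f:7|rd=6:3|pad=0:22 ⇒ 0xbf800000 ⇒ little 00 00 80 bf
L4: lsl op=0x72:7|rd=1:3|rs=1:3|pad=0:19 ⇒ 0xe4480000 ⇒ little 00 00 48 e4
L5: jnz op=0x6c:7|imm=-8:25 ⇒ 0xd9fffff8 ⇒ little f8 ff ff d9
L6: load op=0x79:7|rd=1:3|rs=6:3|pad=0:19 ⇒ 0xf2700000 ⇒ little 00 00 70 f2

00 00 80 BF 00 00 48 E4 F8 FF FF D9 00 00 70 F2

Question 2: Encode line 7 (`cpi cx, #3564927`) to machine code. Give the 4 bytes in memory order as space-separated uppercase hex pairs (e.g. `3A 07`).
L7: cpi op=0x5b:7|rd=2:3|imm=3564927:22 ⇒ 0xb6b6657f ⇒ little 7f 65 b6 b6

7F 65 B6 B6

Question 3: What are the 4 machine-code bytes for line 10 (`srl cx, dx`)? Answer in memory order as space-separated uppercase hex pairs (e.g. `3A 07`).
00 00 98 18

line 10 (srl): pack op=0xc:7|rd=2:3|rs=3:3|pad=0:19 = 0x18980000; little→ 00 00 98 18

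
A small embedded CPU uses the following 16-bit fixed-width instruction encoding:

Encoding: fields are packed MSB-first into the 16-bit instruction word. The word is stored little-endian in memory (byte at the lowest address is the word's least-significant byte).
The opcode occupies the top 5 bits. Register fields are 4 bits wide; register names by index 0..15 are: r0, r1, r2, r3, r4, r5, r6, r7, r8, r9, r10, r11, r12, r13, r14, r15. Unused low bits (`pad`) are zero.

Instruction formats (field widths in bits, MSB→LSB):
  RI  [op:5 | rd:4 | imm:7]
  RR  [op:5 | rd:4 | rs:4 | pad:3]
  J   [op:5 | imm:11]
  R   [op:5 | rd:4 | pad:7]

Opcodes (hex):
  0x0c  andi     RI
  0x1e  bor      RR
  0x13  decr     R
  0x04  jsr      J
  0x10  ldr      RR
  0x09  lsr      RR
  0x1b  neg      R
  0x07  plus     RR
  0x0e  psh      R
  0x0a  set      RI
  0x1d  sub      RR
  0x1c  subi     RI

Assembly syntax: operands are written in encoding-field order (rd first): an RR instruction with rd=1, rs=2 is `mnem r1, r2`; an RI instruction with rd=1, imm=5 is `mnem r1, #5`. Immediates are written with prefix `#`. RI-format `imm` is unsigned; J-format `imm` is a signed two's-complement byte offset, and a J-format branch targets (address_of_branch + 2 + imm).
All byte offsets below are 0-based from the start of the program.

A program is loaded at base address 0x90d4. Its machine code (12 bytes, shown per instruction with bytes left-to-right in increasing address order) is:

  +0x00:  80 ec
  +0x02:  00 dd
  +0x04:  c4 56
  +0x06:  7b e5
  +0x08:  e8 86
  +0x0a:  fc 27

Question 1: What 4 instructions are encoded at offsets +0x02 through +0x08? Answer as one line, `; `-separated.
off 0x02: read 00 dd as little → 0xdd00
  op=0xdd00>>11=0x1b ⇒ neg (R)
  rd: (w>>7)&0xf=0xa → r10
off 0x04: read c4 56 as little → 0x56c4
  op=0x56c4>>11=0xa ⇒ set (RI)
  rd: (w>>7)&0xf=0xd → r13
  imm: (w>>0)&0x7f=0x44 → #68
off 0x06: read 7b e5 as little → 0xe57b
  op=0xe57b>>11=0x1c ⇒ subi (RI)
  rd: (w>>7)&0xf=0xa → r10
  imm: (w>>0)&0x7f=0x7b → #123
off 0x08: read e8 86 as little → 0x86e8
  op=0x86e8>>11=0x10 ⇒ ldr (RR)
  rd: (w>>7)&0xf=0xd → r13
  rs: (w>>3)&0xf=0xd → r13

neg r10; set r13, #68; subi r10, #123; ldr r13, r13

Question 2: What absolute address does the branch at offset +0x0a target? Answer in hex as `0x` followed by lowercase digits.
0x90dc

[0a] fc 27 → 0x27fc
  opcode bits[15:11]=0x4: jsr/J
  imm@[10:0]=0x7fc (s11→-4) ⇒ #-4
  target = base 0x90d4 + off 0x0a + 2 + imm -4 = 0x90dc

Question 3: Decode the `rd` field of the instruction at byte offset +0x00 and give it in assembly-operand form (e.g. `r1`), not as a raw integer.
r9

off 0x00: read 80 ec as little → 0xec80
  opcode bits[15:11]=0x1d: sub/RR
  rd: (w>>7)&0xf=0x9 → r9
  rs: (w>>3)&0xf=0x0 → r0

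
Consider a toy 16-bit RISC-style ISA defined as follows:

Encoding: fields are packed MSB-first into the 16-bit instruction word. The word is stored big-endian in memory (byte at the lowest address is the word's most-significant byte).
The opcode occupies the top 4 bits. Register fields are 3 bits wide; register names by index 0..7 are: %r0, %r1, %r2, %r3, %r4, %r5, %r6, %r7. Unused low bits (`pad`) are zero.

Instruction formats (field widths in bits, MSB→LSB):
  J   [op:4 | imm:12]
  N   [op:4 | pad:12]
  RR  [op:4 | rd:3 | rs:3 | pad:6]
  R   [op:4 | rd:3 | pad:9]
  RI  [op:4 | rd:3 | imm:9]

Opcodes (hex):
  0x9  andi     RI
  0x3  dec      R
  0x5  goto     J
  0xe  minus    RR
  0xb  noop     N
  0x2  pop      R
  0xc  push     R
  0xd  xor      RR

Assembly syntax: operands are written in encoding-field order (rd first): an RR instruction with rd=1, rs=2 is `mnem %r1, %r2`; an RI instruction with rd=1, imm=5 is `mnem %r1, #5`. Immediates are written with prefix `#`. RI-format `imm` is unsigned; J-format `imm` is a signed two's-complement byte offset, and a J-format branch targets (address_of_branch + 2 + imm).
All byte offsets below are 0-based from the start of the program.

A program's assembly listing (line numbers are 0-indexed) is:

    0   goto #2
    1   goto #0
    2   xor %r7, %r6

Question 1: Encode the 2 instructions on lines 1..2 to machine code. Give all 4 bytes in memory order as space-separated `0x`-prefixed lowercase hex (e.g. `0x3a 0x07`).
0x50 0x00 0xdf 0x80

L1: goto op=0x5:4|imm=0:12 ⇒ 0x5000 ⇒ big 50 00
L2: xor op=0xd:4|rd=7:3|rs=6:3|pad=0:6 ⇒ 0xdf80 ⇒ big df 80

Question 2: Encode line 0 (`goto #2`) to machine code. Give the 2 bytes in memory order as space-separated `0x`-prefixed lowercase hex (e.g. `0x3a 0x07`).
0x50 0x02

L0: goto op=0x5:4|imm=2:12 ⇒ 0x5002 ⇒ big 50 02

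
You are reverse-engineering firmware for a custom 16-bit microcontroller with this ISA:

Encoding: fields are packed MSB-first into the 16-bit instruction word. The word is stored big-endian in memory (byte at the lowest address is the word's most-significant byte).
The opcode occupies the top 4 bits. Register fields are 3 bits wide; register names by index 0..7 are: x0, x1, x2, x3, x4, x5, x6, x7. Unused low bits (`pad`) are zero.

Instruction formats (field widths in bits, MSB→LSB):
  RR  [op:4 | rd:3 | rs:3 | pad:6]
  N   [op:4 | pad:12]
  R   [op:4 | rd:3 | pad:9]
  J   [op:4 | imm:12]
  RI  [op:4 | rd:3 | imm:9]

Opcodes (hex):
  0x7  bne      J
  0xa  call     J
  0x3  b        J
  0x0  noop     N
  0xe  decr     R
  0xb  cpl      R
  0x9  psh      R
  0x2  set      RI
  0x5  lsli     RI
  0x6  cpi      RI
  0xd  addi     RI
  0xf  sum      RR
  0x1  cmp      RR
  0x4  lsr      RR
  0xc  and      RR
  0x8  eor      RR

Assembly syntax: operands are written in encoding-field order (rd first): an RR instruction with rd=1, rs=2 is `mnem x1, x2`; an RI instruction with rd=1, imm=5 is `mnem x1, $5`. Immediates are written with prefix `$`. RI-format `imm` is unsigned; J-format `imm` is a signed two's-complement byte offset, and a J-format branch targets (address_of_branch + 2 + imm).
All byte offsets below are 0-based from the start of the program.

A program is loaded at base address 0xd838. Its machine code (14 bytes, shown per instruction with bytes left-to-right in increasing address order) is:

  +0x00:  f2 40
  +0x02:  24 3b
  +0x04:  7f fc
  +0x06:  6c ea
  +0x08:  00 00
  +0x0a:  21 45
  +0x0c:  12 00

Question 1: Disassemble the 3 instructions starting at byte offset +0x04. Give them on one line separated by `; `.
off 0x04: read 7f fc as big → 0x7ffc
  top 4b → 0x7 → bne [J]
  imm@[11:0]=0xffc (s12→-4) ⇒ $-4
off 0x06: read 6c ea as big → 0x6cea
  top 4b → 0x6 → cpi [RI]
  rd@[11:9]=0x6 ⇒ x6
  imm@[8:0]=0xea ⇒ $234
off 0x08: read 00 00 as big → 0x0000
  top 4b → 0x0 → noop [N]

bne $-4; cpi x6, $234; noop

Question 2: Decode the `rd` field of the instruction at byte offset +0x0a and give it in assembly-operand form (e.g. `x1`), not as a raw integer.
[0a] 21 45 → 0x2145
  top 4b → 0x2 → set [RI]
  [11:9] rd=0 = x0
  [8:0] imm=325 = $325

x0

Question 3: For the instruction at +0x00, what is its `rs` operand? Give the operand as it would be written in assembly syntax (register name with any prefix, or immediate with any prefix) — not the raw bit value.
x1

+0x00: f2 40 ⇒ word 0xf240 (big)
  top 4b → 0xf → sum [RR]
  [11:9] rd=1 = x1
  [8:6] rs=1 = x1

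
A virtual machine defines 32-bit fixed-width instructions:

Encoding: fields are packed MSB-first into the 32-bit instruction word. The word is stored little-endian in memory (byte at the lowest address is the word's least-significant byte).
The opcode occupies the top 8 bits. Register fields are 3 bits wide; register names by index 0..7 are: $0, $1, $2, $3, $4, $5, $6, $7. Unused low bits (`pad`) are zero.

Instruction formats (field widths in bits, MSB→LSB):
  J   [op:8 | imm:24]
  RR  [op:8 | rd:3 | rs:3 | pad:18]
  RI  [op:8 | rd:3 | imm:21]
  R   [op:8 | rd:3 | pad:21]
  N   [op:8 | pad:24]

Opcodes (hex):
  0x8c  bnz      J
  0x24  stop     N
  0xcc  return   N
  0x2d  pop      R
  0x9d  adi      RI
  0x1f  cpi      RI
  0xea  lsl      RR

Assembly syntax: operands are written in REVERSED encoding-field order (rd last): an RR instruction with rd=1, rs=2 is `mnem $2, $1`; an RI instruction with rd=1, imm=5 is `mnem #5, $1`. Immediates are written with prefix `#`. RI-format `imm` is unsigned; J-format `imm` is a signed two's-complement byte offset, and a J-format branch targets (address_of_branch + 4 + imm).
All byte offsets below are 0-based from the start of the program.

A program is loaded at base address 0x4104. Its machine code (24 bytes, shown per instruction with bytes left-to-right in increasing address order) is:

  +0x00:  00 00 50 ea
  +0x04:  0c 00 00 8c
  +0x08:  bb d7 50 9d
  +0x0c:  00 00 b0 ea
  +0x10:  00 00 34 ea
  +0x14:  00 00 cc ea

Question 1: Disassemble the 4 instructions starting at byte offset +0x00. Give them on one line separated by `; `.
lsl $4, $2; bnz #12; adi #1103803, $2; lsl $4, $5

@+00  little-endian(00 00 50 ea) = 0xea500000
  op=0xea500000>>24=0xea ⇒ lsl (RR)
  rd: (w>>21)&0x7=0x2 → $2
  rs: (w>>18)&0x7=0x4 → $4
@+04  little-endian(0c 00 00 8c) = 0x8c00000c
  op=0x8c00000c>>24=0x8c ⇒ bnz (J)
  imm: (w>>0)&0xffffff=0xc → #12
@+08  little-endian(bb d7 50 9d) = 0x9d50d7bb
  op=0x9d50d7bb>>24=0x9d ⇒ adi (RI)
  rd: (w>>21)&0x7=0x2 → $2
  imm: (w>>0)&0x1fffff=0x10d7bb → #1103803
@+0c  little-endian(00 00 b0 ea) = 0xeab00000
  op=0xeab00000>>24=0xea ⇒ lsl (RR)
  rd: (w>>21)&0x7=0x5 → $5
  rs: (w>>18)&0x7=0x4 → $4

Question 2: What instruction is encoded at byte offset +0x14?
lsl $3, $6

[14] 00 00 cc ea → 0xeacc0000
  op=0xeacc0000>>24=0xea ⇒ lsl (RR)
  rd: (w>>21)&0x7=0x6 → $6
  rs: (w>>18)&0x7=0x3 → $3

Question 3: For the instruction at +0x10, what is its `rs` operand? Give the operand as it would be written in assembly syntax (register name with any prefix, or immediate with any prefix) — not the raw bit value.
off 0x10: read 00 00 34 ea as little → 0xea340000
  op=0xea340000>>24=0xea ⇒ lsl (RR)
  rd@[23:21]=0x1 ⇒ $1
  rs@[20:18]=0x5 ⇒ $5

$5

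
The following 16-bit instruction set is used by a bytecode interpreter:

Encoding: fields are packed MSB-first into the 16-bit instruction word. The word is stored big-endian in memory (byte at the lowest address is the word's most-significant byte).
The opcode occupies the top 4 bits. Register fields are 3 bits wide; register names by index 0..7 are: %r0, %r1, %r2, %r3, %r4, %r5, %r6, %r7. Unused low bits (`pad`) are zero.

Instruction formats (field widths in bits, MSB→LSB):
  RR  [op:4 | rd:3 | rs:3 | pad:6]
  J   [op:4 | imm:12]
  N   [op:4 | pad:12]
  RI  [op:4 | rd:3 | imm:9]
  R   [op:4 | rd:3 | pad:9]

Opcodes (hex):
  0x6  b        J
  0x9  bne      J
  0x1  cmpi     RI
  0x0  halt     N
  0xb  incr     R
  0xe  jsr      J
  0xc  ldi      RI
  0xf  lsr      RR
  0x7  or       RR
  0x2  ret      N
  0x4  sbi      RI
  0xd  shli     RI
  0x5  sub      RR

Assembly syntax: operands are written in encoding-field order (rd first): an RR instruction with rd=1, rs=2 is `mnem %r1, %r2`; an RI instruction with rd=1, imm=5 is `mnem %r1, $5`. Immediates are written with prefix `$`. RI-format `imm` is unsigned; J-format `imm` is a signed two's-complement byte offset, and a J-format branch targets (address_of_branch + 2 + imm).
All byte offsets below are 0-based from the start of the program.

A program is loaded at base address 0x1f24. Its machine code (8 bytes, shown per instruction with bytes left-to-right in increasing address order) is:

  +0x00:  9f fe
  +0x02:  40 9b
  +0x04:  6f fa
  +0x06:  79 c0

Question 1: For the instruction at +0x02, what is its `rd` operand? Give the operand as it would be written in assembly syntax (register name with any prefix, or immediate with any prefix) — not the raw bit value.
%r0

@+02  big-endian(40 9b) = 0x409b
  top 4b → 0x4 → sbi [RI]
  rd: (w>>9)&0x7=0x0 → %r0
  imm: (w>>0)&0x1ff=0x9b → $155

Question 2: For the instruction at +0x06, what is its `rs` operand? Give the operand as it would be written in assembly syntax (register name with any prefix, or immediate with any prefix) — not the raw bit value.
%r7

@+06  big-endian(79 c0) = 0x79c0
  opcode bits[15:12]=0x7: or/RR
  rd: (w>>9)&0x7=0x4 → %r4
  rs: (w>>6)&0x7=0x7 → %r7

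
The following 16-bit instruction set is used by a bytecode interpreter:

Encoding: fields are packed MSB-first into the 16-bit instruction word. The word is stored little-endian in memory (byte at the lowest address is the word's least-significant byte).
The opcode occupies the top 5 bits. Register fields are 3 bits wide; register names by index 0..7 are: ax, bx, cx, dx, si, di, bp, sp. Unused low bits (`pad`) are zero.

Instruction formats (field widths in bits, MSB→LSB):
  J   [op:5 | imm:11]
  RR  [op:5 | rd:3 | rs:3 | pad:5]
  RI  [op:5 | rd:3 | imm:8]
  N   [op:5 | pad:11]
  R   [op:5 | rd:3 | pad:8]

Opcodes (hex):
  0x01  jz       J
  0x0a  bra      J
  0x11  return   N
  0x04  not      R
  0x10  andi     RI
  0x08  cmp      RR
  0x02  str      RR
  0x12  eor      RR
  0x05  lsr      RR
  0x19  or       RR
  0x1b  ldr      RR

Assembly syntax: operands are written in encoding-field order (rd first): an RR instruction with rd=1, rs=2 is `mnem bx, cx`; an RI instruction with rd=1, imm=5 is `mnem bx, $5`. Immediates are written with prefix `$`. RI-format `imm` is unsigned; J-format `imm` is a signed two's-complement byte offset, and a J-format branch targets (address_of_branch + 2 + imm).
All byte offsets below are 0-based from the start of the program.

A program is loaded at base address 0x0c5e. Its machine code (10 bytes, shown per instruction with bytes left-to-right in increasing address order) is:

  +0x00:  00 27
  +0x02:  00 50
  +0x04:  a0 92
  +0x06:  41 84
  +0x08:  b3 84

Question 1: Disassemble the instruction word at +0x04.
+0x04: a0 92 ⇒ word 0x92a0 (little)
  op=0x92a0>>11=0x12 ⇒ eor (RR)
  rd@[10:8]=0x2 ⇒ cx
  rs@[7:5]=0x5 ⇒ di

eor cx, di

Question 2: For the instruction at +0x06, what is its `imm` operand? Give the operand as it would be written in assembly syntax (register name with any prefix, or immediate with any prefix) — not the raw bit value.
[06] 41 84 → 0x8441
  opcode bits[15:11]=0x10: andi/RI
  rd: (w>>8)&0x7=0x4 → si
  imm: (w>>0)&0xff=0x41 → $65

$65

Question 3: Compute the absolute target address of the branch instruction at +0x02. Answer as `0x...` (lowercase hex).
@+02  little-endian(00 50) = 0x5000
  opcode bits[15:11]=0xa: bra/J
  imm@[10:0]=0x0 ⇒ $0
  target = base 0x0c5e + off 0x02 + 2 + imm 0 = 0x0c62

0x0c62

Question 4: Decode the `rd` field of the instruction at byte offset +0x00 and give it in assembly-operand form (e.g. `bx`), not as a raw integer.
@+00  little-endian(00 27) = 0x2700
  opcode bits[15:11]=0x4: not/R
  rd: (w>>8)&0x7=0x7 → sp

sp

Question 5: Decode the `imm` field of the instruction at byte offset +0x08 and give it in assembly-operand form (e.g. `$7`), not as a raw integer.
$179

+0x08: b3 84 ⇒ word 0x84b3 (little)
  opcode bits[15:11]=0x10: andi/RI
  rd@[10:8]=0x4 ⇒ si
  imm@[7:0]=0xb3 ⇒ $179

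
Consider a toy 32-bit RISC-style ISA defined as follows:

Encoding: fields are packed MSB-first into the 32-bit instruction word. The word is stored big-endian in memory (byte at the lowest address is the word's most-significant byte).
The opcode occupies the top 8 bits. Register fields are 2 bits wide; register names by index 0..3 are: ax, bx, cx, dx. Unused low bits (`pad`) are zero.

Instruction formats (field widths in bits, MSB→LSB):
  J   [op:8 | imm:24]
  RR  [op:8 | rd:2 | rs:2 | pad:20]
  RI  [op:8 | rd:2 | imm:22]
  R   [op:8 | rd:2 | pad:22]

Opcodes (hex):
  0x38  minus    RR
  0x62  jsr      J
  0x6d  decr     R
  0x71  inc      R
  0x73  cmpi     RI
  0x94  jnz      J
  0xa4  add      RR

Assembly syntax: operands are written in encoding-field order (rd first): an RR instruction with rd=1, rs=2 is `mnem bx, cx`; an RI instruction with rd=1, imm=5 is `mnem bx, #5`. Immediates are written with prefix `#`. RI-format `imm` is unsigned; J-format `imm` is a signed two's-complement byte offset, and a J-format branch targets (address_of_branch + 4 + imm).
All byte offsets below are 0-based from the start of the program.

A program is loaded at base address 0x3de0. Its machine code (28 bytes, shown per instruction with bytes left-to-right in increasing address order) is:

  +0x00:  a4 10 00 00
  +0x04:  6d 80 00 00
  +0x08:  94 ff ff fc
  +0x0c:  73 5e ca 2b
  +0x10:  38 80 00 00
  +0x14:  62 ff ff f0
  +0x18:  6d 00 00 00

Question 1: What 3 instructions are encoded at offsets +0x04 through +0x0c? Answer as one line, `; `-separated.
decr cx; jnz #-4; cmpi bx, #2017835

@+04  big-endian(6d 80 00 00) = 0x6d800000
  op=0x6d800000>>24=0x6d ⇒ decr (R)
  rd: (w>>22)&0x3=0x2 → cx
@+08  big-endian(94 ff ff fc) = 0x94fffffc
  op=0x94fffffc>>24=0x94 ⇒ jnz (J)
  imm: (w>>0)&0xffffff=0xfffffc (s24→-4) → #-4
@+0c  big-endian(73 5e ca 2b) = 0x735eca2b
  op=0x735eca2b>>24=0x73 ⇒ cmpi (RI)
  rd: (w>>22)&0x3=0x1 → bx
  imm: (w>>0)&0x3fffff=0x1eca2b → #2017835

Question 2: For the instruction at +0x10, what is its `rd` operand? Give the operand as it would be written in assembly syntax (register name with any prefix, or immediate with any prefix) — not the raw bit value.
+0x10: 38 80 00 00 ⇒ word 0x38800000 (big)
  opcode bits[31:24]=0x38: minus/RR
  rd@[23:22]=0x2 ⇒ cx
  rs@[21:20]=0x0 ⇒ ax

cx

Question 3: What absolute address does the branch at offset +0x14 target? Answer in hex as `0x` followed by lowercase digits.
+0x14: 62 ff ff f0 ⇒ word 0x62fffff0 (big)
  top 8b → 0x62 → jsr [J]
  imm@[23:0]=0xfffff0 (s24→-16) ⇒ #-16
  target = base 0x3de0 + off 0x14 + 4 + imm -16 = 0x3de8

0x3de8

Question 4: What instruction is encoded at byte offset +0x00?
@+00  big-endian(a4 10 00 00) = 0xa4100000
  op=0xa4100000>>24=0xa4 ⇒ add (RR)
  [23:22] rd=0 = ax
  [21:20] rs=1 = bx

add ax, bx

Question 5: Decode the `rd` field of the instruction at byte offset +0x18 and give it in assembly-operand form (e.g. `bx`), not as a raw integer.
off 0x18: read 6d 00 00 00 as big → 0x6d000000
  op=0x6d000000>>24=0x6d ⇒ decr (R)
  [23:22] rd=0 = ax

ax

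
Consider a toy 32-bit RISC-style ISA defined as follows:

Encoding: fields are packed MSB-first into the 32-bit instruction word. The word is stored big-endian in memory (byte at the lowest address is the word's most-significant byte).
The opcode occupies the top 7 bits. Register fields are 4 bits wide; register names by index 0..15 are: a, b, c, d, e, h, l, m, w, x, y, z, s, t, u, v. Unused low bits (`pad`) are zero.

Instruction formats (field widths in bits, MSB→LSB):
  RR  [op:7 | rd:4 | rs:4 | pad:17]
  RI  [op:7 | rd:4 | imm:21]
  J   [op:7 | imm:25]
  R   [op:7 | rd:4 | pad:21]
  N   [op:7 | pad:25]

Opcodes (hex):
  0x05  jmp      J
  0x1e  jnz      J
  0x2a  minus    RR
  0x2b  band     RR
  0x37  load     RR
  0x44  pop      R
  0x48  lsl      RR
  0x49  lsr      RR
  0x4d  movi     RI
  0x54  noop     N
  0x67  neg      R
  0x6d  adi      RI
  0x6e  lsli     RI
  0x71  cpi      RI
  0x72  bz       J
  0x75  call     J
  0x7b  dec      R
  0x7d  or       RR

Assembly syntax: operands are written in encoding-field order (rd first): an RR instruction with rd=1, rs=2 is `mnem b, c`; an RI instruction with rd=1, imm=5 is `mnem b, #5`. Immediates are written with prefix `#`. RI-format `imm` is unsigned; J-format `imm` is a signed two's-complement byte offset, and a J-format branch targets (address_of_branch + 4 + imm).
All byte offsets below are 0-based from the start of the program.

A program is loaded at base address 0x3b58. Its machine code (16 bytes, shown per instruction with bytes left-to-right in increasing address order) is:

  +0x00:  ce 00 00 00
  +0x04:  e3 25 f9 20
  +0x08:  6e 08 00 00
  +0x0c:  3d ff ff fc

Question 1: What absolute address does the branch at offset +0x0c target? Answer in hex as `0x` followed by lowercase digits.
+0x0c: 3d ff ff fc ⇒ word 0x3dfffffc (big)
  top 7b → 0x1e → jnz [J]
  imm: (w>>0)&0x1ffffff=0x1fffffc (s25→-4) → #-4
  target = base 0x3b58 + off 0x0c + 4 + imm -4 = 0x3b64

0x3b64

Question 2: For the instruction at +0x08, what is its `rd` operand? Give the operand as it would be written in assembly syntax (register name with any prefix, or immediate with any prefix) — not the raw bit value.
a

@+08  big-endian(6e 08 00 00) = 0x6e080000
  top 7b → 0x37 → load [RR]
  rd@[24:21]=0x0 ⇒ a
  rs@[20:17]=0x4 ⇒ e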